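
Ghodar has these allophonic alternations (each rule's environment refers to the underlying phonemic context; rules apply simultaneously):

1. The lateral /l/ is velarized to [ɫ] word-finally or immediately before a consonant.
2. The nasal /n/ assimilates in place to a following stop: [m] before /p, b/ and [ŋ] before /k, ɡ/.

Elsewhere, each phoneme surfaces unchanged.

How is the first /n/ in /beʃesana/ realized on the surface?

[n]

/n/ (between /a/ and /a/) fails the environment for rule 2, so it stays [n].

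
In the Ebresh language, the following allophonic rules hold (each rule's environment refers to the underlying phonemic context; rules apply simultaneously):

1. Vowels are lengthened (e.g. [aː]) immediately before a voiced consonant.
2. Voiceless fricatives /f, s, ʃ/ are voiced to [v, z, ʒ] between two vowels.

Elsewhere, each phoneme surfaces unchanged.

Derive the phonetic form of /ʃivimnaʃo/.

[ʃiːviːmnaʒo]

/ʃ/ (word-initial) is in the target of rule 2 but the environment (between two vowels) is not met → [ʃ].
/i/ (between /ʃ/ and /v/): before a voiced consonant, so rule 1 applies → [iː].
/v/ (between /i/ and /i/): no rule targets it → [v].
/i/ (between /v/ and /m/): before a voiced consonant, so rule 1 applies → [iː].
/m/ (between /i/ and /n/): no rule targets it → [m].
/n/ (between /m/ and /a/) is unaffected → [n].
/a/ (between /n/ and /ʃ/): rule 1 targets it, but not before a voiced consonant → unchanged [a].
/ʃ/ (between /a/ and /o/) occurs between two vowels → [ʒ] by rule 2.
/o/ — word-final; rule 1 does not apply here → [o].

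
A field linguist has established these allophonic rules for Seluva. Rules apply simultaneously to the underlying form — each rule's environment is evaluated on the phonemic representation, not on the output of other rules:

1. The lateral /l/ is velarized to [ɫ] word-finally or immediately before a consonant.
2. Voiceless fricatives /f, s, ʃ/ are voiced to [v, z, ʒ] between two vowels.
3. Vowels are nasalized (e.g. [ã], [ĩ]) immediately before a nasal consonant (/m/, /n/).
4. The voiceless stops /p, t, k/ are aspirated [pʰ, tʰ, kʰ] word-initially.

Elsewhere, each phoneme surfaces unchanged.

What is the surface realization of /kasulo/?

[kʰazulo]

Rule 4 applies to /k/ (word-initial: word-initially) → [kʰ].
/a/ — between /k/ and /s/; rule 3 does not apply here → [a].
Rule 2 applies to /s/ (between /a/ and /u/: between two vowels) → [z].
/u/ (between /s/ and /l/) is in the target of rule 3 but the environment (before a nasal consonant) is not met → [u].
/l/ — between /u/ and /o/; rule 1 does not apply here → [l].
/o/ (word-final): rule 3 targets it, but not before a nasal consonant → unchanged [o].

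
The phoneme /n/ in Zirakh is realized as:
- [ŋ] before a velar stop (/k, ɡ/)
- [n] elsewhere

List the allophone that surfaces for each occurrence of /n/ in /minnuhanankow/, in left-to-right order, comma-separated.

[n], [n], [n], [ŋ]

Occurrence 1 (position 3): no conditioning environment matches → elsewhere allophone [n].
Occurrence 2 (position 4): no conditioning environment matches → elsewhere allophone [n].
Occurrence 3 (position 8): no conditioning environment matches → elsewhere allophone [n].
Occurrence 4 (position 10): before a velar stop → [ŋ].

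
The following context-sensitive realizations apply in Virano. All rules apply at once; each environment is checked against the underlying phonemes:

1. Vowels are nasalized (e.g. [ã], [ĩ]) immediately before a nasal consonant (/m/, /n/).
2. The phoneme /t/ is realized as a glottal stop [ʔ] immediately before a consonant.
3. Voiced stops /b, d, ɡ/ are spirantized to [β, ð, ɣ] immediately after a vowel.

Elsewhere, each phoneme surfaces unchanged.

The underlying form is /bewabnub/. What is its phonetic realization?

[bewaβnuβ]

/b/ — word-initial; rule 3 does not apply here → [b].
/e/ — between /b/ and /w/; rule 1 does not apply here → [e].
/a/ — between /w/ and /b/; rule 1 does not apply here → [a].
/b/ — between /a/ and /n/, immediately after a vowel — surfaces as [β] (rule 3).
/u/ (between /n/ and /b/): rule 1 targets it, but not before a nasal consonant → unchanged [u].
/b/ — word-final, immediately after a vowel — surfaces as [β] (rule 3).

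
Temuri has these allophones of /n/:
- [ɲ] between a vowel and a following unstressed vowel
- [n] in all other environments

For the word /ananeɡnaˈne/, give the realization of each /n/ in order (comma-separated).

Occurrence 1 (position 2): between a vowel and a following unstressed vowel → [ɲ].
Occurrence 2 (position 4): between a vowel and a following unstressed vowel → [ɲ].
Occurrence 3 (position 7): no conditioning environment matches → elsewhere allophone [n].
Occurrence 4 (position 9): no conditioning environment matches → elsewhere allophone [n].

[ɲ], [ɲ], [n], [n]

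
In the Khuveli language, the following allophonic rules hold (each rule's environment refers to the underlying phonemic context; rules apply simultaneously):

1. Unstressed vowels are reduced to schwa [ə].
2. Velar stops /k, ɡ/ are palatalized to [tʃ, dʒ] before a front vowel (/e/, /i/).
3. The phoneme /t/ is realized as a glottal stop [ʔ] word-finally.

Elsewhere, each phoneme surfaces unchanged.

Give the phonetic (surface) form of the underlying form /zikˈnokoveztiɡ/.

[zəkˈnokəvəztəɡ]

/z/ — not in any rule's target class → [z].
/i/ (between /z/ and /k/) occurs in an unstressed syllable → [ə] by rule 1.
/k/ — between /i/ and /n/; rule 2 does not apply here → [k].
/n/ stays [n].
/o/ (between /n/ and /k/) fails the environment for rule 1, so it stays [o].
/k/ — between /o/ and /o/; rule 2 does not apply here → [k].
/o/ (between /k/ and /v/) occurs in an unstressed syllable → [ə] by rule 1.
/v/ (between /o/ and /e/) is unaffected → [v].
/e/ (between /v/ and /z/) occurs in an unstressed syllable → [ə] by rule 1.
/z/ stays [z].
/t/ (between /z/ and /i/) fails the environment for rule 3, so it stays [t].
/i/ — between /t/ and /ɡ/, in an unstressed syllable — surfaces as [ə] (rule 1).
/ɡ/ (word-final): rule 2 targets it, but not before a front vowel → unchanged [ɡ].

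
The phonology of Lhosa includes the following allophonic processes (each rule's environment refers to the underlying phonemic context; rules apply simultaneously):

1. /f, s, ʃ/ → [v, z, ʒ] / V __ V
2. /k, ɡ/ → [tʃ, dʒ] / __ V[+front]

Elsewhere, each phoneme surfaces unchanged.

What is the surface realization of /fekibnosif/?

[fetʃibnozif]

/f/ — word-initial; rule 1 does not apply here → [f].
/k/ — between /e/ and /i/, before a front vowel — surfaces as [tʃ] (rule 2).
/s/ — between /o/ and /i/, between two vowels — surfaces as [z] (rule 1).
/f/ (word-final) fails the environment for rule 1, so it stays [f].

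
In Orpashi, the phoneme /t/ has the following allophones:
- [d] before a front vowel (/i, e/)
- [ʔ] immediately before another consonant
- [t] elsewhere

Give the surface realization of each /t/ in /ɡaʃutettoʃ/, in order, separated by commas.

[d], [ʔ], [t]

Occurrence 1 (position 5): before a front vowel (/i, e/) → [d].
Occurrence 2 (position 7): immediately before another consonant → [ʔ].
Occurrence 3 (position 8): no conditioning environment matches → elsewhere allophone [t].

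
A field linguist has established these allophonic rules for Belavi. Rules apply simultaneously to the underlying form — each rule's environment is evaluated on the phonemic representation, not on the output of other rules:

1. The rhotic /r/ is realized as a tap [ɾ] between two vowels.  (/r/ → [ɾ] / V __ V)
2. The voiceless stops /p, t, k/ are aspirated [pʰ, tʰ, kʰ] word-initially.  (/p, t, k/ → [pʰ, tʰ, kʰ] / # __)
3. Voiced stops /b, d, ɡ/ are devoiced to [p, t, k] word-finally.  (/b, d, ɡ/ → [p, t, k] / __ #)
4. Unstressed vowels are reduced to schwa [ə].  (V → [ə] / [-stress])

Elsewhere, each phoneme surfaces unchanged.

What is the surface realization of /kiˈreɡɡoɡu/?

/k/ meets the environment for rule 2 (word-initially) → [kʰ].
Rule 4 applies to /i/ (between /k/ and /r/: in an unstressed syllable) → [ə].
/r/ (between /i/ and /e/) occurs between two vowels → [ɾ] by rule 1.
/e/ — between /r/ and /ɡ/; rule 4 does not apply here → [e].
/ɡ/ (between /e/ and /ɡ/) is in the target of rule 3 but the environment (word-finally) is not met → [ɡ].
/ɡ/ — between /ɡ/ and /o/; rule 3 does not apply here → [ɡ].
/o/ — between /ɡ/ and /ɡ/, in an unstressed syllable — surfaces as [ə] (rule 4).
/ɡ/ (between /o/ and /u/): rule 3 targets it, but not word-finally → unchanged [ɡ].
/u/ — word-final, in an unstressed syllable — surfaces as [ə] (rule 4).

[kʰəˈɾeɡɡəɡə]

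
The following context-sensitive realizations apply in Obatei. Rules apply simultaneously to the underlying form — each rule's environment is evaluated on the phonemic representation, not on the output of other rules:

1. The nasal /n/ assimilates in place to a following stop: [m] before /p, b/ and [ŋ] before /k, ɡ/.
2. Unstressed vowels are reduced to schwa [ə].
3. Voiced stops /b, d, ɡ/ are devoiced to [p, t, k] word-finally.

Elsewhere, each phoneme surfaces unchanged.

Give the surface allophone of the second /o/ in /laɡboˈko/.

/o/ (word-final): rule 2 targets it, but not in an unstressed syllable → unchanged [o].

[o]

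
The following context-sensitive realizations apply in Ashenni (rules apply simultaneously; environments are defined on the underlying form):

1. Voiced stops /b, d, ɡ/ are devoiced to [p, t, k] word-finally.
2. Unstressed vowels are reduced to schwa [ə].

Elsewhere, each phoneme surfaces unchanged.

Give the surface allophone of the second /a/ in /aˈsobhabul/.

/a/ meets the environment for rule 2 (in an unstressed syllable) → [ə].

[ə]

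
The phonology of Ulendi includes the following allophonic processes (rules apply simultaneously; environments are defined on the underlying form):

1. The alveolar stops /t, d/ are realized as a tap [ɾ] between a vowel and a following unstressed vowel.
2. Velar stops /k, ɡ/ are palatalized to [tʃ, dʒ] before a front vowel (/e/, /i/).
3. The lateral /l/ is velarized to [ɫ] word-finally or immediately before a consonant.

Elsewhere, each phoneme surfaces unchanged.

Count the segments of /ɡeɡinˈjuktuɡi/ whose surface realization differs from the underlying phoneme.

3

Segments that undergo a rule: /ɡ/ → [dʒ] (rule 2); /ɡ/ → [dʒ] (rule 2); /ɡ/ → [dʒ] (rule 2).
All other segments surface unchanged.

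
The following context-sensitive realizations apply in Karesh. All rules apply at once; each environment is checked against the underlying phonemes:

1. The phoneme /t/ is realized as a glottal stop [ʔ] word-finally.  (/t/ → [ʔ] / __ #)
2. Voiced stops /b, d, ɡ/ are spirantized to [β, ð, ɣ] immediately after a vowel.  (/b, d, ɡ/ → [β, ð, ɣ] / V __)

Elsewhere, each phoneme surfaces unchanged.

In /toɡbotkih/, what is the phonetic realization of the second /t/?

[t]

/t/ (between /o/ and /k/) is in the target of rule 1 but the environment (word-finally) is not met → [t].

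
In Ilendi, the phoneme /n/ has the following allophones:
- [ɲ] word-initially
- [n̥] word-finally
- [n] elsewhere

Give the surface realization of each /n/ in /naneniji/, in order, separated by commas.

Occurrence 1 (position 1): word-initially → [ɲ].
Occurrence 2 (position 3): no conditioning environment matches → elsewhere allophone [n].
Occurrence 3 (position 5): no conditioning environment matches → elsewhere allophone [n].

[ɲ], [n], [n]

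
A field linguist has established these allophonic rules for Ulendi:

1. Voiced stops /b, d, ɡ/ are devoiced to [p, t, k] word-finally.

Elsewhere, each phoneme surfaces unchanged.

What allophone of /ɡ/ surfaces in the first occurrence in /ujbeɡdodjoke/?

[ɡ]

/ɡ/ (between /e/ and /d/) is in the target of rule 1 but the environment (word-finally) is not met → [ɡ].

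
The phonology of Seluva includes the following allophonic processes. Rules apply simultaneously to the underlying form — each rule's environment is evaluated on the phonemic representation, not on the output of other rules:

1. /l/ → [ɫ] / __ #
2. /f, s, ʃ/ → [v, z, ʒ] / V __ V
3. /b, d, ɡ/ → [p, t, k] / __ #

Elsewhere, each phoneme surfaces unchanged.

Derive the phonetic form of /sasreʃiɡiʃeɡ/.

[sasreʒiɡiʒek]

/s/ (word-initial): rule 2 targets it, but not between two vowels → unchanged [s].
/a/ — not in any rule's target class → [a].
/s/ (between /a/ and /r/) is in the target of rule 2 but the environment (between two vowels) is not met → [s].
/r/ stays [r].
/e/ — not in any rule's target class → [e].
/ʃ/ (between /e/ and /i/): between two vowels, so rule 2 applies → [ʒ].
/i/ (between /ʃ/ and /ɡ/): no rule targets it → [i].
/ɡ/ (between /i/ and /i/): rule 3 targets it, but not word-finally → unchanged [ɡ].
/i/ stays [i].
/ʃ/ (between /i/ and /e/): between two vowels, so rule 2 applies → [ʒ].
/e/ — not in any rule's target class → [e].
Rule 3 applies to /ɡ/ (word-final: word-finally) → [k].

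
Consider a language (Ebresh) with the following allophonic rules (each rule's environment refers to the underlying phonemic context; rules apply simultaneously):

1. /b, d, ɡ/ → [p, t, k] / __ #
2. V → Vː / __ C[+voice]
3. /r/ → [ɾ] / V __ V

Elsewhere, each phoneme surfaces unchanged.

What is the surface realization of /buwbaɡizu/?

[buːwbaːɡiːzu]

/b/ (word-initial) fails the environment for rule 1, so it stays [b].
/u/ meets the environment for rule 2 (before a voiced consonant) → [uː].
/w/ (between /u/ and /b/) is unaffected → [w].
/b/ (between /w/ and /a/): rule 1 targets it, but not word-finally → unchanged [b].
/a/ meets the environment for rule 2 (before a voiced consonant) → [aː].
/ɡ/ (between /a/ and /i/): rule 1 targets it, but not word-finally → unchanged [ɡ].
/i/ meets the environment for rule 2 (before a voiced consonant) → [iː].
/z/ (between /i/ and /u/) is unaffected → [z].
/u/ — word-final; rule 2 does not apply here → [u].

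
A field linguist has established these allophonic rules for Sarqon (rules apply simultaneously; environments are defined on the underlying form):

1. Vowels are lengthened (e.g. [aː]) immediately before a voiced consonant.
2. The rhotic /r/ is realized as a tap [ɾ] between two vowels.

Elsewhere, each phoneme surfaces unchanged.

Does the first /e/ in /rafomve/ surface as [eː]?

No

/e/ — word-final; rule 1 does not apply here → [e].
The actual realization is [e], not [eː].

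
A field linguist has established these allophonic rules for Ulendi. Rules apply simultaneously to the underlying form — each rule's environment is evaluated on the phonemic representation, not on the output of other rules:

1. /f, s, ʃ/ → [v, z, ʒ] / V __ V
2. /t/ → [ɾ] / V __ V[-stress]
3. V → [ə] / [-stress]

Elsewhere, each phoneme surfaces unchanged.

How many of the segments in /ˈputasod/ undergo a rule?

4

Segments that undergo a rule: /t/ → [ɾ] (rule 2); /a/ → [ə] (rule 3); /s/ → [z] (rule 1); /o/ → [ə] (rule 3).
All other segments surface unchanged.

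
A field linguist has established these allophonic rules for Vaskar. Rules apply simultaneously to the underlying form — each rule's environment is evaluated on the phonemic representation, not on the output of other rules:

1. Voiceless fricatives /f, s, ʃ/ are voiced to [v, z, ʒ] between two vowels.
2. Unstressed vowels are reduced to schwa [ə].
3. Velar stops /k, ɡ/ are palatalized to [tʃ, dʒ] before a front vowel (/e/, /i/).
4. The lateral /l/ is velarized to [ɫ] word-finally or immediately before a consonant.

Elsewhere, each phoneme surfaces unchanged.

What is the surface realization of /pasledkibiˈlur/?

[pəslədtʃəbəˈlur]

/p/ stays [p].
/a/ (between /p/ and /s/): in an unstressed syllable, so rule 2 applies → [ə].
/s/ — between /a/ and /l/; rule 1 does not apply here → [s].
/l/ (between /s/ and /e/) is in the target of rule 4 but the environment (word-finally or immediately before a consonant) is not met → [l].
/e/ (between /l/ and /d/): in an unstressed syllable, so rule 2 applies → [ə].
/d/ (between /e/ and /k/) is unaffected → [d].
/k/ (between /d/ and /i/) occurs before a front vowel → [tʃ] by rule 3.
Rule 2 applies to /i/ (between /k/ and /b/: in an unstressed syllable) → [ə].
/b/ stays [b].
/i/ (between /b/ and /l/) occurs in an unstressed syllable → [ə] by rule 2.
/l/ (between /i/ and /u/) is in the target of rule 4 but the environment (word-finally or immediately before a consonant) is not met → [l].
/u/ (between /l/ and /r/) fails the environment for rule 2, so it stays [u].
/r/ (word-final): no rule targets it → [r].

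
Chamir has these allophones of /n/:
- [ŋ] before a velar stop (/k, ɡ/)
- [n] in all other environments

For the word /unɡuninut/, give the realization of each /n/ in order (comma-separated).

Occurrence 1 (position 2): before a velar stop → [ŋ].
Occurrence 2 (position 5): no conditioning environment matches → elsewhere allophone [n].
Occurrence 3 (position 7): no conditioning environment matches → elsewhere allophone [n].

[ŋ], [n], [n]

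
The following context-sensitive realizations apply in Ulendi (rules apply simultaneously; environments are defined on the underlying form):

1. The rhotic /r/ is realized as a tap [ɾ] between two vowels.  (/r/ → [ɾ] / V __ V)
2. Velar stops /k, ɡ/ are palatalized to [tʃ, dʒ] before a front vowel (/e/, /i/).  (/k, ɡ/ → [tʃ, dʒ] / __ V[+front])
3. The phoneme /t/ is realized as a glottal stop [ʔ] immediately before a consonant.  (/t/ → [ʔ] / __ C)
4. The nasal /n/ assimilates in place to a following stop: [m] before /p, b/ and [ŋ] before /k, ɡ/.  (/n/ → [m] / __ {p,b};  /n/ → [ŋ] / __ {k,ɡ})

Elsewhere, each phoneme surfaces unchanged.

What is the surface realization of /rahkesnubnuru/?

[rahtʃesnubnuɾu]

/r/ (word-initial) fails the environment for rule 1, so it stays [r].
/a/ (between /r/ and /h/) is unaffected → [a].
/h/ stays [h].
Rule 2 applies to /k/ (between /h/ and /e/: before a front vowel) → [tʃ].
/e/ — not in any rule's target class → [e].
/s/ stays [s].
/n/ (between /s/ and /u/): rule 4 targets it, but not before a labial or velar stop → unchanged [n].
/u/ (between /n/ and /b/) is unaffected → [u].
/b/ (between /u/ and /n/) is unaffected → [b].
/n/ — between /b/ and /u/; rule 4 does not apply here → [n].
/u/ — not in any rule's target class → [u].
/r/ meets the environment for rule 1 (between two vowels) → [ɾ].
/u/ — not in any rule's target class → [u].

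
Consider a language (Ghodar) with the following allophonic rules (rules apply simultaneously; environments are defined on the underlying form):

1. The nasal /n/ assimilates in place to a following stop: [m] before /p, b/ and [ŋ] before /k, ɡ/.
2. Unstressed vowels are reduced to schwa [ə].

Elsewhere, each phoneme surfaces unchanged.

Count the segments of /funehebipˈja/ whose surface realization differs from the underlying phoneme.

4

Segments that undergo a rule: /u/ → [ə] (rule 2); /e/ → [ə] (rule 2); /e/ → [ə] (rule 2); /i/ → [ə] (rule 2).
All other segments surface unchanged.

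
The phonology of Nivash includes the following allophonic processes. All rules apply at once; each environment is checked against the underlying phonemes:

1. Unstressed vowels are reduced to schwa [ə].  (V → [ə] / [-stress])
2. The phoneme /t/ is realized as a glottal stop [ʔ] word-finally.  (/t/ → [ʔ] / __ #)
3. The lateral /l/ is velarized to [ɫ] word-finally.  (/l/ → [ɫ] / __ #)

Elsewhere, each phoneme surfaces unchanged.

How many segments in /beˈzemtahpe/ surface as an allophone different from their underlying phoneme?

Segments that undergo a rule: /e/ → [ə] (rule 1); /a/ → [ə] (rule 1); /e/ → [ə] (rule 1).
All other segments surface unchanged.

3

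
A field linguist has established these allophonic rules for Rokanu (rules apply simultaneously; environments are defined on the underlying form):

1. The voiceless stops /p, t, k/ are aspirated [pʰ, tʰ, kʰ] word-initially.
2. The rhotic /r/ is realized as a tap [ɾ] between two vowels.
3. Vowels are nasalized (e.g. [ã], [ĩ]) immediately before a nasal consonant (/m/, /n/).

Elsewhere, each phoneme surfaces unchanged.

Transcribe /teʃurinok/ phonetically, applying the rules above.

/t/ (word-initial): word-initially, so rule 1 applies → [tʰ].
/e/ — between /t/ and /ʃ/; rule 3 does not apply here → [e].
/ʃ/ (between /e/ and /u/) is unaffected → [ʃ].
/u/ — between /ʃ/ and /r/; rule 3 does not apply here → [u].
Rule 2 applies to /r/ (between /u/ and /i/: between two vowels) → [ɾ].
/i/ (between /r/ and /n/): before a nasal consonant, so rule 3 applies → [ĩ].
/n/ (between /i/ and /o/): no rule targets it → [n].
/o/ (between /n/ and /k/) fails the environment for rule 3, so it stays [o].
/k/ (word-final) fails the environment for rule 1, so it stays [k].

[tʰeʃuɾĩnok]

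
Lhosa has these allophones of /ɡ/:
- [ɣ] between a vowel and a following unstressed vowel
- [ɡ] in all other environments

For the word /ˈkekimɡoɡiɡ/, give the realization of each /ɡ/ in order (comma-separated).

[ɡ], [ɣ], [ɡ]

Occurrence 1 (position 6): no conditioning environment matches → elsewhere allophone [ɡ].
Occurrence 2 (position 8): between a vowel and a following unstressed vowel → [ɣ].
Occurrence 3 (position 10): no conditioning environment matches → elsewhere allophone [ɡ].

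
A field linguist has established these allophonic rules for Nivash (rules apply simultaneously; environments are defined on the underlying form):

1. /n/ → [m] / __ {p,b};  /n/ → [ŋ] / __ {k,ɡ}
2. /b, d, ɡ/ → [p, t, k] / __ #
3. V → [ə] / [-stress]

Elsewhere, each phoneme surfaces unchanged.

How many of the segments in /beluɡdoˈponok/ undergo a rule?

Segments that undergo a rule: /e/ → [ə] (rule 3); /u/ → [ə] (rule 3); /o/ → [ə] (rule 3); /o/ → [ə] (rule 3).
All other segments surface unchanged.

4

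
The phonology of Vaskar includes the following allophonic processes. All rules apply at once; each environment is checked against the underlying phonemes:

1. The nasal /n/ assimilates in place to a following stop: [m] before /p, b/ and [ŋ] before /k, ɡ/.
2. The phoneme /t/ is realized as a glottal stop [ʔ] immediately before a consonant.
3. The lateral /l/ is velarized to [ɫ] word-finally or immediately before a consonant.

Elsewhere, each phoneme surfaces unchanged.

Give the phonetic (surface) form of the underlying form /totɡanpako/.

[toʔɡampako]

/t/ (word-initial): rule 2 targets it, but not immediately before a consonant → unchanged [t].
/o/ (between /t/ and /t/) is unaffected → [o].
/t/ (between /o/ and /ɡ/): immediately before a consonant, so rule 2 applies → [ʔ].
/ɡ/ stays [ɡ].
/a/ (between /ɡ/ and /n/) is unaffected → [a].
/n/ (between /a/ and /p/) occurs before a labial or velar stop → [m] by rule 1.
/p/ (between /n/ and /a/): no rule targets it → [p].
/a/ — not in any rule's target class → [a].
/k/ (between /a/ and /o/) is unaffected → [k].
/o/ stays [o].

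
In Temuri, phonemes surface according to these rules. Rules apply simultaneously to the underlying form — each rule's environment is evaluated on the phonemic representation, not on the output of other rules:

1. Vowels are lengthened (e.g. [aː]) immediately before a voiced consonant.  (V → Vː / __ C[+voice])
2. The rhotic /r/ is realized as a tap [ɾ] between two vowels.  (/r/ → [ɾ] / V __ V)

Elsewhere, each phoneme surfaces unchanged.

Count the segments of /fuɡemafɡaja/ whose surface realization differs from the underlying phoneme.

Segments that undergo a rule: /u/ → [uː] (rule 1); /e/ → [eː] (rule 1); /a/ → [aː] (rule 1).
All other segments surface unchanged.

3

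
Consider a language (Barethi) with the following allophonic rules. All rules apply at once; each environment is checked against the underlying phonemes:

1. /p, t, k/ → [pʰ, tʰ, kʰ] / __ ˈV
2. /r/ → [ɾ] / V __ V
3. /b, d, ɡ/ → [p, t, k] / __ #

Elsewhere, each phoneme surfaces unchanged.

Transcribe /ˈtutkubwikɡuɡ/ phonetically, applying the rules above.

/t/ (word-initial) occurs immediately before a stressed vowel → [tʰ] by rule 1.
/u/ stays [u].
/t/ — between /u/ and /k/; rule 1 does not apply here → [t].
/k/ (between /t/ and /u/) is in the target of rule 1 but the environment (immediately before a stressed vowel) is not met → [k].
/u/ (between /k/ and /b/): no rule targets it → [u].
/b/ (between /u/ and /w/): rule 3 targets it, but not word-finally → unchanged [b].
/w/ (between /b/ and /i/): no rule targets it → [w].
/i/ (between /w/ and /k/) is unaffected → [i].
/k/ — between /i/ and /ɡ/; rule 1 does not apply here → [k].
/ɡ/ (between /k/ and /u/) fails the environment for rule 3, so it stays [ɡ].
/u/ — not in any rule's target class → [u].
/ɡ/ meets the environment for rule 3 (word-finally) → [k].

[ˈtʰutkubwikɡuk]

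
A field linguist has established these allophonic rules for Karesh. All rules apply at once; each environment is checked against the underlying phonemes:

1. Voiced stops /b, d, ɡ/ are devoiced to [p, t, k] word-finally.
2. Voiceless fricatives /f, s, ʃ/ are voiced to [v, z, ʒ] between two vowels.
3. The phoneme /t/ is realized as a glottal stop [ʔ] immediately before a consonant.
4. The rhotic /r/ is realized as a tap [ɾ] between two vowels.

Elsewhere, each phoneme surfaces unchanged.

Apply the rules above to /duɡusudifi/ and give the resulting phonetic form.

/d/ — word-initial; rule 1 does not apply here → [d].
/u/ (between /d/ and /ɡ/) is unaffected → [u].
/ɡ/ — between /u/ and /u/; rule 1 does not apply here → [ɡ].
/u/ (between /ɡ/ and /s/) is unaffected → [u].
/s/ (between /u/ and /u/): between two vowels, so rule 2 applies → [z].
/u/ (between /s/ and /d/) is unaffected → [u].
/d/ (between /u/ and /i/) fails the environment for rule 1, so it stays [d].
/i/ (between /d/ and /f/): no rule targets it → [i].
/f/ (between /i/ and /i/): between two vowels, so rule 2 applies → [v].
/i/ stays [i].

[duɡuzudivi]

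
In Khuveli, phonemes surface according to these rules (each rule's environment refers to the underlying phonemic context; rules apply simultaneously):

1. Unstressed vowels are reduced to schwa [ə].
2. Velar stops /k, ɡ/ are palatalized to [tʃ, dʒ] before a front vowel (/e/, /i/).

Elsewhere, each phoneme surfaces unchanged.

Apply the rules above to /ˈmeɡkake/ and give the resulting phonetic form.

/m/ stays [m].
/e/ (between /m/ and /ɡ/) fails the environment for rule 1, so it stays [e].
/ɡ/ (between /e/ and /k/) fails the environment for rule 2, so it stays [ɡ].
/k/ (between /ɡ/ and /a/): rule 2 targets it, but not before a front vowel → unchanged [k].
/a/ meets the environment for rule 1 (in an unstressed syllable) → [ə].
/k/ (between /a/ and /e/): before a front vowel, so rule 2 applies → [tʃ].
/e/ meets the environment for rule 1 (in an unstressed syllable) → [ə].

[ˈmeɡkətʃə]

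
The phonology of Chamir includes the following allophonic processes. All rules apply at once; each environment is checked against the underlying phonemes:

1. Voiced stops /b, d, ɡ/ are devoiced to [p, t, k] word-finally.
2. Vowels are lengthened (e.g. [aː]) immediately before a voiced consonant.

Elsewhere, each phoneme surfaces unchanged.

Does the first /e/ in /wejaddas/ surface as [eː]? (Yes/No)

/e/ — between /w/ and /j/, before a voiced consonant — surfaces as [eː] (rule 2).
The actual realization is [eː], which matches [eː].

Yes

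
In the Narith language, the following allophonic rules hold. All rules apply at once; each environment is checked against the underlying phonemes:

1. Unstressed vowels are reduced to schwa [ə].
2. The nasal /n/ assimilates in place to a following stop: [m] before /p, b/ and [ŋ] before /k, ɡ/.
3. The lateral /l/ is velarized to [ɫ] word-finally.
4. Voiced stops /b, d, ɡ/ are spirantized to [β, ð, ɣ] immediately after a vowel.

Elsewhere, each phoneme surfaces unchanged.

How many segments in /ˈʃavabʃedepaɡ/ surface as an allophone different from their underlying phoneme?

7

Segments that undergo a rule: /a/ → [ə] (rule 1); /b/ → [β] (rule 4); /e/ → [ə] (rule 1); /d/ → [ð] (rule 4); /e/ → [ə] (rule 1); /a/ → [ə] (rule 1); /ɡ/ → [ɣ] (rule 4).
All other segments surface unchanged.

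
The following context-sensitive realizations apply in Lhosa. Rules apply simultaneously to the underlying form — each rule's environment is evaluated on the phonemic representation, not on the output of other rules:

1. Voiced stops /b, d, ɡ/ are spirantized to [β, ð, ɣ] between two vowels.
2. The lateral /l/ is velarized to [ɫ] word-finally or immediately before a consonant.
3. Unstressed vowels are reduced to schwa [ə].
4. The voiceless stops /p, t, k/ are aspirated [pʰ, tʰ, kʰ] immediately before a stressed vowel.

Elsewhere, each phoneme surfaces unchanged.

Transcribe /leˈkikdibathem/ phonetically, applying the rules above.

/l/ (word-initial) fails the environment for rule 2, so it stays [l].
/e/ (between /l/ and /k/) occurs in an unstressed syllable → [ə] by rule 3.
/k/ — between /e/ and /i/, immediately before a stressed vowel — surfaces as [kʰ] (rule 4).
/i/ (between /k/ and /k/): rule 3 targets it, but not in an unstressed syllable → unchanged [i].
/k/ (between /i/ and /d/): rule 4 targets it, but not immediately before a stressed vowel → unchanged [k].
/d/ (between /k/ and /i/) is in the target of rule 1 but the environment (between two vowels) is not met → [d].
/i/ (between /d/ and /b/) occurs in an unstressed syllable → [ə] by rule 3.
/b/ (between /i/ and /a/): between two vowels, so rule 1 applies → [β].
/a/ (between /b/ and /t/) occurs in an unstressed syllable → [ə] by rule 3.
/t/ — between /a/ and /h/; rule 4 does not apply here → [t].
/h/ (between /t/ and /e/) is unaffected → [h].
/e/ — between /h/ and /m/, in an unstressed syllable — surfaces as [ə] (rule 3).
/m/ — not in any rule's target class → [m].

[ləˈkʰikdəβəthəm]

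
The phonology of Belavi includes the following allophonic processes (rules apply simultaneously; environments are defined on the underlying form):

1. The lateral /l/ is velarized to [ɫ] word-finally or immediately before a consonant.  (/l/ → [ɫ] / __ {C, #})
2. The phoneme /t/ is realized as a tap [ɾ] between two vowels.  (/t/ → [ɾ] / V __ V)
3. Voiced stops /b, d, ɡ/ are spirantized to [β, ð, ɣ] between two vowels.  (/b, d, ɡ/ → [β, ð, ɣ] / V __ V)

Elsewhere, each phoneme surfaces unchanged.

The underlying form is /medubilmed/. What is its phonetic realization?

[meðuβiɫmed]

/m/ stays [m].
/e/ (between /m/ and /d/): no rule targets it → [e].
/d/ (between /e/ and /u/): between two vowels, so rule 3 applies → [ð].
/u/ — not in any rule's target class → [u].
/b/ meets the environment for rule 3 (between two vowels) → [β].
/i/ — not in any rule's target class → [i].
Rule 1 applies to /l/ (between /i/ and /m/: word-finally or immediately before a consonant) → [ɫ].
/m/ (between /l/ and /e/): no rule targets it → [m].
/e/ — not in any rule's target class → [e].
/d/ (word-final): rule 3 targets it, but not between two vowels → unchanged [d].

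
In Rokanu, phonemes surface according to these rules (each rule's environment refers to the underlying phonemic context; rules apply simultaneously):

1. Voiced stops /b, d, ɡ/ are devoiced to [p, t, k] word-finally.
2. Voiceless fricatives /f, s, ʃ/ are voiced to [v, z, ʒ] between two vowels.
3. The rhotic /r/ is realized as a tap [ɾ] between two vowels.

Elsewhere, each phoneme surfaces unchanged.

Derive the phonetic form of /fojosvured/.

/f/ (word-initial) is in the target of rule 2 but the environment (between two vowels) is not met → [f].
/o/ (between /f/ and /j/) is unaffected → [o].
/j/ — not in any rule's target class → [j].
/o/ — not in any rule's target class → [o].
/s/ (between /o/ and /v/): rule 2 targets it, but not between two vowels → unchanged [s].
/v/ (between /s/ and /u/): no rule targets it → [v].
/u/ (between /v/ and /r/): no rule targets it → [u].
/r/ — between /u/ and /e/, between two vowels — surfaces as [ɾ] (rule 3).
/e/ (between /r/ and /d/) is unaffected → [e].
Rule 1 applies to /d/ (word-final: word-finally) → [t].

[fojosvuɾet]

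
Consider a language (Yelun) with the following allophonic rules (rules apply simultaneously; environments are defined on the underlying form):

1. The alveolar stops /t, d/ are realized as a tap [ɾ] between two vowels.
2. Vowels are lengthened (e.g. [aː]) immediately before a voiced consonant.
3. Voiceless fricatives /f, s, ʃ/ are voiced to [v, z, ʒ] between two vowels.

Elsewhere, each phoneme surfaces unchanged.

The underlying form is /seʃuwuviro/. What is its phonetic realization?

[seʒuːwuːviːro]

/s/ (word-initial) fails the environment for rule 3, so it stays [s].
/e/ (between /s/ and /ʃ/) is in the target of rule 2 but the environment (before a voiced consonant) is not met → [e].
Rule 3 applies to /ʃ/ (between /e/ and /u/: between two vowels) → [ʒ].
/u/ (between /ʃ/ and /w/): before a voiced consonant, so rule 2 applies → [uː].
/w/ stays [w].
/u/ — between /w/ and /v/, before a voiced consonant — surfaces as [uː] (rule 2).
/v/ stays [v].
/i/ (between /v/ and /r/) occurs before a voiced consonant → [iː] by rule 2.
/r/ — not in any rule's target class → [r].
/o/ — word-final; rule 2 does not apply here → [o].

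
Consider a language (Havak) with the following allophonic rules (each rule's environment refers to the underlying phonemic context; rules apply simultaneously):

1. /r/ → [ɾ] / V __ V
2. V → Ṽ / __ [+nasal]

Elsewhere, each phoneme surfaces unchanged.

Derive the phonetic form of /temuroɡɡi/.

/t/ (word-initial) is unaffected → [t].
/e/ meets the environment for rule 2 (before a nasal consonant) → [ẽ].
/m/ — not in any rule's target class → [m].
/u/ (between /m/ and /r/) is in the target of rule 2 but the environment (before a nasal consonant) is not met → [u].
/r/ (between /u/ and /o/) occurs between two vowels → [ɾ] by rule 1.
/o/ (between /r/ and /ɡ/): rule 2 targets it, but not before a nasal consonant → unchanged [o].
/ɡ/ — not in any rule's target class → [ɡ].
/ɡ/ (between /ɡ/ and /i/) is unaffected → [ɡ].
/i/ (word-final) is in the target of rule 2 but the environment (before a nasal consonant) is not met → [i].

[tẽmuɾoɡɡi]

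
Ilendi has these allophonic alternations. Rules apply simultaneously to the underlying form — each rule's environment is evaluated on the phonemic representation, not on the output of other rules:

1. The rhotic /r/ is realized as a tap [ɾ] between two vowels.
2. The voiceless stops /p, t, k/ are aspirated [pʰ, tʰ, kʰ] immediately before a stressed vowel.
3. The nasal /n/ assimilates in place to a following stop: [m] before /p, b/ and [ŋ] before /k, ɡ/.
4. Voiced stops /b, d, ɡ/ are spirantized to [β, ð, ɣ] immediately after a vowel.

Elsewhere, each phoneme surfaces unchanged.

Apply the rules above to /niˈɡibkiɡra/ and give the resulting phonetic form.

/n/ (word-initial) is in the target of rule 3 but the environment (before a labial or velar stop) is not met → [n].
/i/ (between /n/ and /ɡ/): no rule targets it → [i].
/ɡ/ — between /i/ and /i/, immediately after a vowel — surfaces as [ɣ] (rule 4).
/i/ stays [i].
/b/ (between /i/ and /k/): immediately after a vowel, so rule 4 applies → [β].
/k/ (between /b/ and /i/) fails the environment for rule 2, so it stays [k].
/i/ stays [i].
/ɡ/ — between /i/ and /r/, immediately after a vowel — surfaces as [ɣ] (rule 4).
/r/ (between /ɡ/ and /a/): rule 1 targets it, but not between two vowels → unchanged [r].
/a/ — not in any rule's target class → [a].

[niˈɣiβkiɣra]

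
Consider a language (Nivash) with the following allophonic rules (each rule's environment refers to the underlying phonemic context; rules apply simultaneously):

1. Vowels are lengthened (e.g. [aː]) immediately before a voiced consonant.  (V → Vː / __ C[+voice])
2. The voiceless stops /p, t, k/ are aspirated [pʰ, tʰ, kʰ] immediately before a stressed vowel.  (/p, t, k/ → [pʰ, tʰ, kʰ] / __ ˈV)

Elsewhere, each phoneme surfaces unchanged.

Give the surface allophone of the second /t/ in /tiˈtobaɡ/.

[tʰ]

/t/ — between /i/ and /o/, immediately before a stressed vowel — surfaces as [tʰ] (rule 2).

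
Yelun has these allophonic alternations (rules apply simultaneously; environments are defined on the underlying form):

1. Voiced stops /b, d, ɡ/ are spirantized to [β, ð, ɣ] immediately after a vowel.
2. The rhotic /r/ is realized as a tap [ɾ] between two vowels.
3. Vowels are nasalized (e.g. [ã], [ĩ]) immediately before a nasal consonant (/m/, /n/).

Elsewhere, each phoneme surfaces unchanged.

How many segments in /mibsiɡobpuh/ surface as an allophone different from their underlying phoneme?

Segments that undergo a rule: /b/ → [β] (rule 1); /ɡ/ → [ɣ] (rule 1); /b/ → [β] (rule 1).
All other segments surface unchanged.

3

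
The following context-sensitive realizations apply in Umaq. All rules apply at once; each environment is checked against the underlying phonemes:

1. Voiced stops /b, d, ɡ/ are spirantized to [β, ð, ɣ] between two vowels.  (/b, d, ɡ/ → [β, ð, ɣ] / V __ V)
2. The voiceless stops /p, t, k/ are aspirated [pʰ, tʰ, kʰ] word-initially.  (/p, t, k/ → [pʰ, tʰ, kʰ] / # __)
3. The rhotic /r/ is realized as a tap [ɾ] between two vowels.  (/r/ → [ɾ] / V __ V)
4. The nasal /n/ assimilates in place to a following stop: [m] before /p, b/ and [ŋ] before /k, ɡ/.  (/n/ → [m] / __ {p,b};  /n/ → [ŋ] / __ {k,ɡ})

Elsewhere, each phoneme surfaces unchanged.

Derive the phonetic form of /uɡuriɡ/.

/u/ — not in any rule's target class → [u].
Rule 1 applies to /ɡ/ (between /u/ and /u/: between two vowels) → [ɣ].
/u/ (between /ɡ/ and /r/): no rule targets it → [u].
/r/ meets the environment for rule 3 (between two vowels) → [ɾ].
/i/ stays [i].
/ɡ/ (word-final) is in the target of rule 1 but the environment (between two vowels) is not met → [ɡ].

[uɣuɾiɡ]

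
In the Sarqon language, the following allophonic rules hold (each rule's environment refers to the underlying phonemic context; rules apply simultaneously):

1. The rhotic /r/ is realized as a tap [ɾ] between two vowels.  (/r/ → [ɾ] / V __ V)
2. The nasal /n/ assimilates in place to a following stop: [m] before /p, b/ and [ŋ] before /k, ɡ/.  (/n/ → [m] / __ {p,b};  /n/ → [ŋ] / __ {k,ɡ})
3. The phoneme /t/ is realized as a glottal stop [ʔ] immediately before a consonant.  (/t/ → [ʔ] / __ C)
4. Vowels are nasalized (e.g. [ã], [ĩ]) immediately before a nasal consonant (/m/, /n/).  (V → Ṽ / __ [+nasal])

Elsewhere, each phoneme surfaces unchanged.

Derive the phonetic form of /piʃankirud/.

[piʃãŋkiɾud]

/p/ (word-initial) is unaffected → [p].
/i/ (between /p/ and /ʃ/) is in the target of rule 4 but the environment (before a nasal consonant) is not met → [i].
/ʃ/ stays [ʃ].
/a/ (between /ʃ/ and /n/): before a nasal consonant, so rule 4 applies → [ã].
/n/ — between /a/ and /k/, before a labial or velar stop — surfaces as [ŋ] (rule 2).
/k/ (between /n/ and /i/) is unaffected → [k].
/i/ (between /k/ and /r/) fails the environment for rule 4, so it stays [i].
/r/ — between /i/ and /u/, between two vowels — surfaces as [ɾ] (rule 1).
/u/ (between /r/ and /d/): rule 4 targets it, but not before a nasal consonant → unchanged [u].
/d/ stays [d].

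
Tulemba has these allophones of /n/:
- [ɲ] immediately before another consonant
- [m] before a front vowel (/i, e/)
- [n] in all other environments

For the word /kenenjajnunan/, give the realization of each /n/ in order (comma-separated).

Occurrence 1 (position 3): before a front vowel (/i, e/) → [m].
Occurrence 2 (position 5): immediately before another consonant → [ɲ].
Occurrence 3 (position 9): no conditioning environment matches → elsewhere allophone [n].
Occurrence 4 (position 11): no conditioning environment matches → elsewhere allophone [n].
Occurrence 5 (position 13): no conditioning environment matches → elsewhere allophone [n].

[m], [ɲ], [n], [n], [n]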